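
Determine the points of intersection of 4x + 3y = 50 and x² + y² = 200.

From the line, y = (50 − 4x)/3. Substituting:
25x² − 400x + 700 = 0  ⟹  x² − 16x + 28 = 0
x = 14 or x = 2, giving (14, −2) and (2, 14).

(2, 14) and (14, −2)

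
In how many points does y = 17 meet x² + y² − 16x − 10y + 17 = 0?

Substituting the line into the circle gives x² − 16x + 136 = 0.
Discriminant = (−16)² − 4·1·(136) = −288 < 0.
No real roots: the line does not meet the circle.

0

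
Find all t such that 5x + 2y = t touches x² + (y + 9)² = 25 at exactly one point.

t = −18 ± 5√29

The line touches the circle iff its distance from (0, −9) is 5:
|5·0 + 2·(−9) − t| / √29 = 5
|t − (−18)| = 5√29.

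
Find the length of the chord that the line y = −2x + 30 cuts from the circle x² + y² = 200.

4√5

Express y = −2x + 30 and substitute into the circle:
5x² − 120x + 700 = 0  ⟹  x² − 24x + 140 = 0
x = 14 or x = 10, giving (14, 2) and (10, 10).
Chord length = distance between (14, 2) and (10, 10) = √80 = 4√5.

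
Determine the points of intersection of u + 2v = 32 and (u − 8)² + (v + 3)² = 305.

(4, 14) and (24, 4)

Substitute v = (32 − u)/2:
5u² − 140u + 480 = 0  ⟹  u² − 28u + 96 = 0
u = 24 or u = 4, giving (24, 4) and (4, 14).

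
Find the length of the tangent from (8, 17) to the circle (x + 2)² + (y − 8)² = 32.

Centre (−2, 8), r² = 32. |PO|² = (10)² + (9)² = 181.
The tangent meets the radius at right angles, so tangent² = |PO|² − r² = 181 − 32 = 149.

√149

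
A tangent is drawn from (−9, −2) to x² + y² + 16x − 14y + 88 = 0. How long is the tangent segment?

√57

The centre is (−8, 7) and r = 5. The square of the distance from P to the centre is 1 + 81 = 82.
By the tangent–radius right angle, tangent length = √(|PO|² − r²) = √57.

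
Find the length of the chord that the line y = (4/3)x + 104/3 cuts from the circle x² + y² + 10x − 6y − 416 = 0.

Substitute y = (104 + 4x)/3:
25x² + 850x + 5200 = 0  ⟹  x² + 34x + 208 = 0
x = −8 or x = −26, giving (−8, 24) and (−26, 0).
|(−8, 24) − (−26, 0)| = √((18)² + (24)²) = 30.

30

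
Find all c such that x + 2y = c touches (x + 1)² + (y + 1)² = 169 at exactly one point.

The line touches the circle iff its distance from (−1, −1) is 13:
|1·(−1) + 2·(−1) − c| / √5 = 13
|c − (−3)| = 13√5.

c = −3 ± 13√5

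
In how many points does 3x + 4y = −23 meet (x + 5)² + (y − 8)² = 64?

1

Substituting the line into the circle gives 25x² + 490x + 2401 = 0.
Discriminant = (490)² − 4·25·(2401) = 0.
A repeated root: the line is tangent.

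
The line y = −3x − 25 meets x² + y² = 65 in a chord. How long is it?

√10

The distance from (0, 0) to the line is 25/√10, and r² = 65.
Chord = 2√(r² − d²) = 2·√(5/2) = √10.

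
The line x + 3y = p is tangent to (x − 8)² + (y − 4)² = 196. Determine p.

p = 20 ± 14√10

For a tangent, require d(centre, line) = r = 14.
|1·8 + 3·4 − p| / √10 = 14
|p − (20)| = 14√10.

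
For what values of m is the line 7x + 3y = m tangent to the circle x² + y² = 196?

For a tangent, require d(centre, line) = r = 14.
|7·0 + 3·0 − m| / √58 = 14
|m| = 14√58.

m = ±14√58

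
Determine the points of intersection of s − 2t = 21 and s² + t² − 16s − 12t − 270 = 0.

(−1, −11) and (27, 3)

Substitute t = (−21 + s)/2:
5s² − 130s − 135 = 0  ⟹  s² − 26s − 27 = 0
s = 27 or s = −1, giving (27, 3) and (−1, −11).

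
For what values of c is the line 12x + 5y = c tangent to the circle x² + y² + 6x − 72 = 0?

The line touches the circle iff its distance from (−3, 0) is 9:
|12·(−3) + 5·0 − c| / √169 = 9
|c − (−36)| = 9·13, so c = 81 or c = −153.

c = −153 or c = 81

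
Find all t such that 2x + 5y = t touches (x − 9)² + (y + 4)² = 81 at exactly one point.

Tangency holds when the distance from the centre (9, −4) to the line equals the radius 9:
|2·9 + 5·(−4) − t| / √29 = 9
|t − (−2)| = 9√29.

t = −2 ± 9√29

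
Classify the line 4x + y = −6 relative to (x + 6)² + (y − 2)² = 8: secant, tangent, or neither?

Substituting the line into the circle gives 17x² + 76x + 92 = 0.
Δ = 5776 − 6256 = −480.
No real roots: the line does not meet the circle.

neither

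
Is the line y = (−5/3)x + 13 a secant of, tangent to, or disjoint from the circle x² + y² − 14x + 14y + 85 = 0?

Substituting the line into the circle gives 34x² − 726x + 3924 = 0.
Discriminant = (−726)² − 4·34·(3924) = −6588 < 0.
No real roots: the line does not meet the circle.

disjoint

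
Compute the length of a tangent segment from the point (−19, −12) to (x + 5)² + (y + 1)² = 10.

With centre O = (−5, −1), |OP|² = 317 and r² = 10.
Power of the point: PT² = |PO|² − r² = 307, so PT = √307.

√307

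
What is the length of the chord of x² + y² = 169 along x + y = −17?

Substitute y = −x − 17:
2x² + 34x + 120 = 0  ⟹  x² + 17x + 60 = 0
x = −5 or x = −12, giving (−5, −12) and (−12, −5).
Chord length = distance between (−5, −12) and (−12, −5) = √98 = 7√2.

7√2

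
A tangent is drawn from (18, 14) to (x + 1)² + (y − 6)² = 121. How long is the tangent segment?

Centre (−1, 6), r² = 121. |PO|² = (19)² + (8)² = 425.
Power of the point: PT² = |PO|² − r² = 304, so PT = 4√19.

4√19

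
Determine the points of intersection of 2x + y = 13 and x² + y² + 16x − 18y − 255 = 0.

Substitute y = −2x + 13:
5x² − 320 = 0  ⟹  x² − 64 = 0
x = 8 or x = −8, giving (8, −3) and (−8, 29).

(−8, 29) and (8, −3)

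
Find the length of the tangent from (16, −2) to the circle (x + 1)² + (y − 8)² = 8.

√381

With centre O = (−1, 8), |OP|² = 389 and r² = 8.
The tangent meets the radius at right angles, so tangent² = |PO|² − r² = 389 − 8 = 381.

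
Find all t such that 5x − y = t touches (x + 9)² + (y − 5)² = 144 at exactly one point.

t = −50 ± 12√26

For a tangent, require d(centre, line) = r = 12.
|5·(−9) − 1·5 − t| / √26 = 12
|t − (−50)| = 12√26.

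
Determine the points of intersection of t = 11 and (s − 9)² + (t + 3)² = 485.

(−8, 11) and (26, 11)

From the line, t = 11. Substituting:
s² − 18s − 208 = 0
s = 26 or s = −8, giving (26, 11) and (−8, 11).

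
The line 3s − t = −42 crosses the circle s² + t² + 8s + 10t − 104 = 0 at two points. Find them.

Express t = 3s + 42 and substitute into the circle:
10s² + 290s + 2080 = 0  ⟹  s² + 29s + 208 = 0
s = −13 or s = −16, giving (−13, 3) and (−16, −6).

(−16, −6) and (−13, 3)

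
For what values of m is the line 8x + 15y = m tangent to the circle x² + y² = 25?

For a tangent, require d(centre, line) = r = 5.
|8·0 + 15·0 − m| / √289 = 5
|m| = 5·17, so m = 85 or m = −85.

m = −85 or m = 85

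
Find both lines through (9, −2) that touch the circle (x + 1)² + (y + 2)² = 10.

x − 3y = 15 and x + 3y = 3

A line y − (−2) = m(x − (9)) is tangent when its distance from (−1, −2) is √10:
(−10m − (0))² = 10(m² + 1)
9m² − 1 = 0, so m = 1/3 or m = −1/3.
Through (9, −2) these give x − 3y = 15 and x + 3y = 3.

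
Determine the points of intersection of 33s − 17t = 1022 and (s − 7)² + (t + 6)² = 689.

Substitute t = (−1022 + 33s)/17:
1378s² − 64766s + 661440 = 0  ⟹  s² − 47s + 480 = 0
s = 32 or s = 15, giving (32, 2) and (15, −31).

(15, −31) and (32, 2)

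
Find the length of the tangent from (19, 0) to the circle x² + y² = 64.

3√33

Centre (0, 0), r² = 64. |PO|² = (19)² + (0)² = 361.
Power of the point: PT² = |PO|² − r² = 297, so PT = 3√33.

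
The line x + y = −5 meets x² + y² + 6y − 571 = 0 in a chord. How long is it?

Centre (0, −3), r² = 580. Perpendicular distance d from centre to line = |2| / √2 = 2/√2.
Chord = 2√(r² − d²) = 2·√(578) = 34√2.

34√2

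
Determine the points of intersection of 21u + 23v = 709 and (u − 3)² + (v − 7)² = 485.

(2, 29) and (25, 8)

Express v = (709 − 21u)/23 and substitute into the circle:
970u² − 26190u + 48500 = 0  ⟹  u² − 27u + 50 = 0
u = 25 or u = 2, giving (25, 8) and (2, 29).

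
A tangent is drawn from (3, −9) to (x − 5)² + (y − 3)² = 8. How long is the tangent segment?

2√35

The centre is (5, 3) and r = 2√2. The square of the distance from P to the centre is 4 + 144 = 148.
Power of the point: PT² = |PO|² − r² = 140, so PT = 2√35.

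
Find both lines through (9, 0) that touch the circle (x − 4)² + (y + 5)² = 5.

A line y − (0) = m(x − (9)) is tangent when its distance from (4, −5) is √5:
(−5m − (−5))² = 5(m² + 1)
2m² − 5m + 2 = 0, so m = 1/2 or m = 2.
With m = 1/2: x − 2y = 9. With m = 2: 2x − y = 18.

x − 2y = 9 and 2x − y = 18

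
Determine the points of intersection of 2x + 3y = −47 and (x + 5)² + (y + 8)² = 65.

From the line, y = (−47 − 2x)/3. Substituting:
13x² + 182x + 169 = 0  ⟹  x² + 14x + 13 = 0
x = −1 or x = −13, giving (−1, −15) and (−13, −7).

(−13, −7) and (−1, −15)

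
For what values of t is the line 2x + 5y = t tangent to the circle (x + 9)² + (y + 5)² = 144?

t = −43 ± 12√29

For a tangent, require d(centre, line) = r = 12.
|2·(−9) + 5·(−5) − t| / √29 = 12
|t − (−43)| = 12√29.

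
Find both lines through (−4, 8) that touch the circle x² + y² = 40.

3x − y = −20 and x + 3y = 20

Write the tangent as mx − y + (8 − m·(−4)) = 0 and set its distance from the centre to 2√10:
(4m − (−8))² = 40(m² + 1)
3m² − 8m − 3 = 0, so m = 3 or m = −1/3.
With m = 3: 3x − y = −20. With m = −1/3: x + 3y = 20.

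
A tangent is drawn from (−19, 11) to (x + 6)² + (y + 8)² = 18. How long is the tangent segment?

The centre is (−6, −8) and r = 3√2. The square of the distance from P to the centre is 169 + 361 = 530.
By the tangent–radius right angle, tangent length = √(|PO|² − r²) = √512 = 16√2.

16√2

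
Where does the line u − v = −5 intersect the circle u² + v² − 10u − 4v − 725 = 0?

Substitute v = u + 5:
2u² − 4u − 720 = 0  ⟹  u² − 2u − 360 = 0
u = 20 or u = −18, giving (20, 25) and (−18, −13).

(−18, −13) and (20, 25)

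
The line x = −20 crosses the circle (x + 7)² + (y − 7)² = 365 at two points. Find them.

The line gives x = −20. Substituting into the circle:
y² − 14y − 147 = 0
y = 21 or y = −7, giving (−20, 21) and (−20, −7).

(−20, −7) and (−20, 21)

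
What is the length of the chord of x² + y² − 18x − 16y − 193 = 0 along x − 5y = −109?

4√26

Express y = (109 + x)/5 and substitute into the circle:
26x² − 312x − 1664 = 0  ⟹  x² − 12x − 64 = 0
x = 16 or x = −4, giving (16, 25) and (−4, 21).
|(16, 25) − (−4, 21)| = √((20)² + (4)²) = 4√26.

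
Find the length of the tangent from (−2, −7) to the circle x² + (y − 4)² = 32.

The centre is (0, 4) and r = 4√2. The square of the distance from P to the centre is 4 + 121 = 125.
Power of the point: PT² = |PO|² − r² = 93, so PT = √93.

√93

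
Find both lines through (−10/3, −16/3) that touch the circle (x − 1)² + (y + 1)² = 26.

A line y − (−16/3) = m(x − (−10/3)) is tangent when its distance from (1, −1) is √26:
(13/3m − (13/3))² = 26(m² + 1)
5m² + 26m + 5 = 0, so m = −5 or m = −1/5.
With m = −5: 5x + y = −22. With m = −1/5: x + 5y = −30.

5x + y = −22 and x + 5y = −30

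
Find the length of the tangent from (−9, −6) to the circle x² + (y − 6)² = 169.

With centre O = (0, 6), |OP|² = 225 and r² = 169.
The tangent meets the radius at right angles, so tangent² = |PO|² − r² = 225 − 169 = 56.

2√14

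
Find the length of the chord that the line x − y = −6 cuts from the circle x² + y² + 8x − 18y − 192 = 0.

23√2

The distance from (−4, 9) to the line is 7/√2, and r² = 289.
Chord = 2√(r² − d²) = 2·√(529/2) = 23√2.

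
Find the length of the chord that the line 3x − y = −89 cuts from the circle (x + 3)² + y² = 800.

Substitute y = 3x + 89:
10x² + 540x + 7130 = 0  ⟹  x² + 54x + 713 = 0
x = −23 or x = −31, giving (−23, 20) and (−31, −4).
|(−23, 20) − (−31, −4)| = √((8)² + (24)²) = 8√10.

8√10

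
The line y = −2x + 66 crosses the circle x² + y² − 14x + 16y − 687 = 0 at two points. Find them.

Express y = −2x + 66 and substitute into the circle:
5x² − 310x + 4725 = 0  ⟹  x² − 62x + 945 = 0
x = 35 or x = 27, giving (35, −4) and (27, 12).

(27, 12) and (35, −4)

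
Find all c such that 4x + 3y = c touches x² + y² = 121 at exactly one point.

c = −55 or c = 55

The line touches the circle iff its distance from (0, 0) is 11:
|4·0 + 3·0 − c| / √25 = 11
|c| = 11·5, so c = 55 or c = −55.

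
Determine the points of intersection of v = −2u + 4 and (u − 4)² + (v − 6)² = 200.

Express v = −2u + 4 and substitute into the circle:
5u² − 180 = 0  ⟹  u² − 36 = 0
u = 6 or u = −6, giving (6, −8) and (−6, 16).

(−6, 16) and (6, −8)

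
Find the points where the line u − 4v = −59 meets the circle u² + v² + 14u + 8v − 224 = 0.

(−15, 11) and (−7, 13)

Express v = (59 + u)/4 and substitute into the circle:
17u² + 374u + 1785 = 0  ⟹  u² + 22u + 105 = 0
u = −7 or u = −15, giving (−7, 13) and (−15, 11).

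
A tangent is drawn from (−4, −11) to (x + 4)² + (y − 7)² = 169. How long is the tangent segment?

The centre is (−4, 7) and r = 13. The square of the distance from P to the centre is 0 + 324 = 324.
Power of the point: PT² = |PO|² − r² = 155, so PT = √155.

√155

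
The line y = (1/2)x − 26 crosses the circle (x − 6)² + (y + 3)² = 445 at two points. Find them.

Substitute y = (−52 + x)/2:
5x² − 140x + 480 = 0  ⟹  x² − 28x + 96 = 0
x = 24 or x = 4, giving (24, −14) and (4, −24).

(4, −24) and (24, −14)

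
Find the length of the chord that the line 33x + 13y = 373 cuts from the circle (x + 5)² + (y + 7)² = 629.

Centre (−5, −7), r² = 629. Perpendicular distance d from centre to line = |−629| / √1258 = 629/√1258.
Chord = 2√(r² − d²) = 2·√(629/2) = √1258.

√1258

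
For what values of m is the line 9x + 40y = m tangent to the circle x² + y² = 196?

m = −574 or m = 574

For a tangent, require d(centre, line) = r = 14.
|9·0 + 40·0 − m| / √1681 = 14
|m| = 14·41, so m = 574 or m = −574.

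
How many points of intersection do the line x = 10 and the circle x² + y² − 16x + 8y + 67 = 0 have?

2

Substituting the line into the circle gives y² + 8y + 7 = 0.
Discriminant = (8)² − 4·1·(7) = 36 > 0.
Two real roots: the line is a secant.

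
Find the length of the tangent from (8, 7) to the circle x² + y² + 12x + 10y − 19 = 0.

With centre O = (−6, −5), |OP|² = 340 and r² = 80.
By the tangent–radius right angle, tangent length = √(|PO|² − r²) = √260 = 2√65.

2√65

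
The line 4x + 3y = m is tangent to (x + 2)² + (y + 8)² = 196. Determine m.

m = −102 or m = 38

Tangency holds when the distance from the centre (−2, −8) to the line equals the radius 14:
|4·(−2) + 3·(−8) − m| / √25 = 14
|m − (−32)| = 14·5, so m = 38 or m = −102.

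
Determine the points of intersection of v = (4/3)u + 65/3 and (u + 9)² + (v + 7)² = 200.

Express v = (65 + 4u)/3 and substitute into the circle:
25u² + 850u + 6325 = 0  ⟹  u² + 34u + 253 = 0
u = −11 or u = −23, giving (−11, 7) and (−23, −9).

(−23, −9) and (−11, 7)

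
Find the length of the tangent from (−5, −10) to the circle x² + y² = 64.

√61

The centre is (0, 0) and r = 8. The square of the distance from P to the centre is 25 + 100 = 125.
The tangent meets the radius at right angles, so tangent² = |PO|² − r² = 125 − 64 = 61.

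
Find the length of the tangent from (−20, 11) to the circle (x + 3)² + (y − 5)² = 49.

2√69

Centre (−3, 5), r² = 49. |PO|² = (−17)² + (6)² = 325.
By the tangent–radius right angle, tangent length = √(|PO|² − r²) = √276 = 2√69.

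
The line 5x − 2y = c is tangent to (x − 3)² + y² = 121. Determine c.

The line touches the circle iff its distance from (3, 0) is 11:
|5·3 − 2·0 − c| / √29 = 11
|c − (15)| = 11√29.

c = 15 ± 11√29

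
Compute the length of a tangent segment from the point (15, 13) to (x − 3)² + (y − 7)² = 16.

2√41

With centre O = (3, 7), |OP|² = 180 and r² = 16.
By the tangent–radius right angle, tangent length = √(|PO|² − r²) = √164 = 2√41.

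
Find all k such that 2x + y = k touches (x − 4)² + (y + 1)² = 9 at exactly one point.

k = 7 ± 3√5

For a tangent, require d(centre, line) = r = 3.
|2·4 + 1·(−1) − k| / √5 = 3
|k − (7)| = 3√5.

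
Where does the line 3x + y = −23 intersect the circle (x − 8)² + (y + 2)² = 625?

Express y = −3x − 23 and substitute into the circle:
10x² + 110x − 120 = 0  ⟹  x² + 11x − 12 = 0
x = 1 or x = −12, giving (1, −26) and (−12, 13).

(−12, 13) and (1, −26)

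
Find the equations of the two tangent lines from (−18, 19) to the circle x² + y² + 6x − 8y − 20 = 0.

A line y − (19) = m(x − (−18)) is tangent when its distance from (−3, 4) is 3√5:
[m·(15) − (−15)]² = 45(m² + 1)
2m² + 5m + 2 = 0, so m = −1/2 or m = −2.
With m = −1/2: x + 2y = 20. With m = −2: 2x + y = −17.

x + 2y = 20 and 2x + y = −17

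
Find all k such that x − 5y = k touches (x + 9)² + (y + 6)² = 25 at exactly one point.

k = 21 ± 5√26

Tangency holds when the distance from the centre (−9, −6) to the line equals the radius 5:
|1·(−9) − 5·(−6) − k| / √26 = 5
|k − (21)| = 5√26.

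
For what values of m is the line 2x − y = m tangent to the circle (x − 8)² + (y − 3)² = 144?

m = 13 ± 12√5

For a tangent, require d(centre, line) = r = 12.
|2·8 − 1·3 − m| / √5 = 12
|m − (13)| = 12√5.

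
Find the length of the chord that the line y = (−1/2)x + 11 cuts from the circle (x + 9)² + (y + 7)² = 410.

2√5

From the line, y = (22 − x)/2. Substituting:
5x² − 20 = 0  ⟹  x² − 4 = 0
x = 2 or x = −2, giving (2, 10) and (−2, 12).
Chord length = distance between (2, 10) and (−2, 12) = √20 = 2√5.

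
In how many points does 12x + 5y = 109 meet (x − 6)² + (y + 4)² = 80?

d² = (12·6 + 5·(−4) − (109))²/169 = 3249/169; r² = 80.
Since d² < r², the line cuts the circle twice.

2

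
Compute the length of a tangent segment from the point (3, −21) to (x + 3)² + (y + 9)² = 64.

Centre (−3, −9), r² = 64. |PO|² = (6)² + (−12)² = 180.
Power of the point: PT² = |PO|² − r² = 116, so PT = 2√29.

2√29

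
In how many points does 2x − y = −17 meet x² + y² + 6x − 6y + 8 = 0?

Substituting the line into the circle gives 5x² + 62x + 195 = 0.
Δ = 3844 − 3900 = −56.
No real roots: the line does not meet the circle.

0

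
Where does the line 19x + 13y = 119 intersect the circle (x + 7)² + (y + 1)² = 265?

Substitute y = (119 − 19x)/13:
530x² − 2650x − 19080 = 0  ⟹  x² − 5x − 36 = 0
x = 9 or x = −4, giving (9, −4) and (−4, 15).

(−4, 15) and (9, −4)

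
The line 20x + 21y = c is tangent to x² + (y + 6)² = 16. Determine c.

Tangency holds when the distance from the centre (0, −6) to the line equals the radius 4:
|20·0 + 21·(−6) − c| / √841 = 4
|c − (−126)| = 4·29, so c = −10 or c = −242.

c = −242 or c = −10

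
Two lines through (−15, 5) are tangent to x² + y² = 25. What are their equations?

Write the tangent as mx − y + (5 − m·(−15)) = 0 and set its distance from the centre to 5:
(15m − (−5))² = 25(m² + 1)
4m² + 3m = 0, so m = 0 or m = −3/4.
Through (−15, 5) these give y = 5 and 3x + 4y = −25.

y = 5 and 3x + 4y = −25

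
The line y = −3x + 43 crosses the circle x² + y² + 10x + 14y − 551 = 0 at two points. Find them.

(10, 13) and (19, −14)

Express y = −3x + 43 and substitute into the circle:
10x² − 290x + 1900 = 0  ⟹  x² − 29x + 190 = 0
x = 19 or x = 10, giving (19, −14) and (10, 13).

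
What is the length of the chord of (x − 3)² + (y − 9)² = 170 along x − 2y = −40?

From the line, y = (40 + x)/2. Substituting:
5x² + 20x − 160 = 0  ⟹  x² + 4x − 32 = 0
x = 4 or x = −8, giving (4, 22) and (−8, 16).
Chord length = distance between (4, 22) and (−8, 16) = √180 = 6√5.

6√5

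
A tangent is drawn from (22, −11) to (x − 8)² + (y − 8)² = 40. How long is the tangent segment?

√517

With centre O = (8, 8), |OP|² = 557 and r² = 40.
The tangent meets the radius at right angles, so tangent² = |PO|² − r² = 557 − 40 = 517.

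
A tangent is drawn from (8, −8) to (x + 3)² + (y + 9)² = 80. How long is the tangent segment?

√42

Centre (−3, −9), r² = 80. |PO|² = (11)² + (1)² = 122.
By the tangent–radius right angle, tangent length = √(|PO|² − r²) = √42.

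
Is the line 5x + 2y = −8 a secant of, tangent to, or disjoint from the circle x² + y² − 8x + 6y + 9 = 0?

Substituting the line into the circle gives 29x² − 12x + 4 = 0.
Δ = 144 − 464 = −320.
No real roots: the line does not meet the circle.

disjoint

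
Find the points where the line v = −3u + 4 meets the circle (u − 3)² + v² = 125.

(−2, 10) and (5, −11)

Substitute v = −3u + 4:
10u² − 30u − 100 = 0  ⟹  u² − 3u − 10 = 0
u = 5 or u = −2, giving (5, −11) and (−2, 10).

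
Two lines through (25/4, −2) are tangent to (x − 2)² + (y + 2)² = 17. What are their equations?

4x + y = 23 and 4x − y = 27

Let a tangent through (25/4, −2) have slope m. Its distance from (2, −2) must equal √17:
[m·(−17/4) − (0)]² = 17(m² + 1)
m² − 16 = 0, so m = −4 or m = 4.
With m = −4: 4x + y = 23. With m = 4: 4x − y = 27.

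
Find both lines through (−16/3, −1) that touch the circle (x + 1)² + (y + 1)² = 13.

A line y − (−1) = m(x − (−16/3)) is tangent when its distance from (−1, −1) is √13:
[m·(13/3) − (0)]² = 13(m² + 1)
4m² − 9 = 0, so m = −3/2 or m = 3/2.
Through (−16/3, −1) these give 3x + 2y = −18 and 3x − 2y = −14.

3x + 2y = −18 and 3x − 2y = −14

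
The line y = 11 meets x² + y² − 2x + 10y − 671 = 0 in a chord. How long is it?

The distance from (1, −5) to the line is 16, and r² = 697.
Chord = 2√(r² − d²) = 2·√(441) = 42.

42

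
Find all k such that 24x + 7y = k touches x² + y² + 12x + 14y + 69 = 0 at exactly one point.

Tangency holds when the distance from the centre (−6, −7) to the line equals the radius 4:
|24·(−6) + 7·(−7) − k| / √625 = 4
|k − (−193)| = 4·25, so k = −93 or k = −293.

k = −293 or k = −93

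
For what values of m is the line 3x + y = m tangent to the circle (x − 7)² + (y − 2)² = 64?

m = 23 ± 8√10

The line touches the circle iff its distance from (7, 2) is 8:
|3·7 + 1·2 − m| / √10 = 8
|m − (23)| = 8√10.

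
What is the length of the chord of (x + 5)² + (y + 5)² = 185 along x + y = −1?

Express y = −x − 1 and substitute into the circle:
2x² + 2x − 144 = 0  ⟹  x² + x − 72 = 0
x = 8 or x = −9, giving (8, −9) and (−9, 8).
Chord length = distance between (8, −9) and (−9, 8) = √578 = 17√2.

17√2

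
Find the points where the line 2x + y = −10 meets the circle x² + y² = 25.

From the line, y = −2x − 10. Substituting:
5x² + 40x + 75 = 0  ⟹  x² + 8x + 15 = 0
x = −3 or x = −5, giving (−3, −4) and (−5, 0).

(−5, 0) and (−3, −4)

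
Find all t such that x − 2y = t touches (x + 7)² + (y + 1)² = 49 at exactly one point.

t = −5 ± 7√5

For a tangent, require d(centre, line) = r = 7.
|1·(−7) − 2·(−1) − t| / √5 = 7
|t − (−5)| = 7√5.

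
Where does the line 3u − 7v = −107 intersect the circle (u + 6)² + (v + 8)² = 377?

(−17, 8) and (−10, 11)

Express v = (107 + 3u)/7 and substitute into the circle:
58u² + 1566u + 9860 = 0  ⟹  u² + 27u + 170 = 0
u = −10 or u = −17, giving (−10, 11) and (−17, 8).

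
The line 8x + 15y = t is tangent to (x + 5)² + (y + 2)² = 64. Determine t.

For a tangent, require d(centre, line) = r = 8.
|8·(−5) + 15·(−2) − t| / √289 = 8
|t − (−70)| = 8·17, so t = 66 or t = −206.

t = −206 or t = 66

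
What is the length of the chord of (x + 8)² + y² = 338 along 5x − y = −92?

Express y = 5x + 92 and substitute into the circle:
26x² + 936x + 8190 = 0  ⟹  x² + 36x + 315 = 0
x = −15 or x = −21, giving (−15, 17) and (−21, −13).
|(−15, 17) − (−21, −13)| = √((6)² + (30)²) = 6√26.

6√26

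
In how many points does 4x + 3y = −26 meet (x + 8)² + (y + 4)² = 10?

Substituting the line into the circle gives 25x² + 256x + 682 = 0.
Discriminant = (256)² − 4·25·(682) = −2664 < 0.
No real roots: the line does not meet the circle.

0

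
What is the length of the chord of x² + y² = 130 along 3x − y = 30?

4√10

Substitute y = 3x − 30:
10x² − 180x + 770 = 0  ⟹  x² − 18x + 77 = 0
x = 11 or x = 7, giving (11, 3) and (7, −9).
|(11, 3) − (7, −9)| = √((4)² + (12)²) = 4√10.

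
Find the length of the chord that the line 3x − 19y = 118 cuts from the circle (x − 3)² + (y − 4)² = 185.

Express y = (−118 + 3x)/19 and substitute into the circle:
370x² − 3330x − 25900 = 0  ⟹  x² − 9x − 70 = 0
x = 14 or x = −5, giving (14, −4) and (−5, −7).
Chord length = distance between (14, −4) and (−5, −7) = √370 = √370.

√370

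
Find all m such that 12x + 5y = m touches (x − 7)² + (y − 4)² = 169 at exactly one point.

m = −65 or m = 273

Tangency holds when the distance from the centre (7, 4) to the line equals the radius 13:
|12·7 + 5·4 − m| / √169 = 13
|m − (104)| = 13·13, so m = 273 or m = −65.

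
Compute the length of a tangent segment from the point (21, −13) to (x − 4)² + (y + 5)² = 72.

√281

Centre (4, −5), r² = 72. |PO|² = (17)² + (−8)² = 353.
The tangent meets the radius at right angles, so tangent² = |PO|² − r² = 353 − 72 = 281.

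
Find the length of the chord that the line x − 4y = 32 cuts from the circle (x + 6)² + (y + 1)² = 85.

The distance from (−6, −1) to the line is 34/√17, and r² = 85.
Chord = 2√(r² − d²) = 2·√(17) = 2√17.

2√17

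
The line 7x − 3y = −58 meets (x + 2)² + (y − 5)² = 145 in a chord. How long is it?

3√58

The distance from (−2, 5) to the line is 29/√58, and r² = 145.
Chord = 2√(r² − d²) = 2·√(261/2) = 3√58.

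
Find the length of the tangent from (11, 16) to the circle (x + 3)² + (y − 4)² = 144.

14

The centre is (−3, 4) and r = 12. The square of the distance from P to the centre is 196 + 144 = 340.
Power of the point: PT² = |PO|² − r² = 196, so PT = 14.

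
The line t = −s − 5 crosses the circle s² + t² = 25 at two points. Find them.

(−5, 0) and (0, −5)

Substitute t = −s − 5:
2s² + 10s = 0  ⟹  s² + 5s = 0
s = 0 or s = −5, giving (0, −5) and (−5, 0).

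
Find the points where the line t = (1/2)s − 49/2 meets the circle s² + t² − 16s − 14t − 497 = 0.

(17, −16) and (21, −14)

Express t = (−49 + s)/2 and substitute into the circle:
5s² − 190s + 1785 = 0  ⟹  s² − 38s + 357 = 0
s = 21 or s = 17, giving (21, −14) and (17, −16).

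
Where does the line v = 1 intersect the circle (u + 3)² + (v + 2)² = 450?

(−24, 1) and (18, 1)

Express v = 1 and substitute into the circle:
u² + 6u − 432 = 0
u = 18 or u = −24, giving (18, 1) and (−24, 1).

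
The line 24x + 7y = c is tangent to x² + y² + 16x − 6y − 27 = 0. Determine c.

c = −421 or c = 79

The line touches the circle iff its distance from (−8, 3) is 10:
|24·(−8) + 7·3 − c| / √625 = 10
|c − (−171)| = 10·25, so c = 79 or c = −421.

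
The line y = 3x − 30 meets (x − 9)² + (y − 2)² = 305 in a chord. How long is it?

Centre (9, 2), r² = 305. Perpendicular distance d from centre to line = |−5| / √10 = 5/√10.
Chord = 2√(r² − d²) = 2·√(605/2) = 11√10.

11√10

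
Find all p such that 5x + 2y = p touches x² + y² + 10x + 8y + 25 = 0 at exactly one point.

p = −33 ± 4√29

The line touches the circle iff its distance from (−5, −4) is 4:
|5·(−5) + 2·(−4) − p| / √29 = 4
|p − (−33)| = 4√29.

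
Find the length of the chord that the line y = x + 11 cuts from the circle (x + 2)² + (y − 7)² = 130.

Express y = x + 11 and substitute into the circle:
2x² + 12x − 110 = 0  ⟹  x² + 6x − 55 = 0
x = 5 or x = −11, giving (5, 16) and (−11, 0).
|(5, 16) − (−11, 0)| = √((16)² + (16)²) = 16√2.

16√2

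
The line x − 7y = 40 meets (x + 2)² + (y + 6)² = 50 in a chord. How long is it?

10√2

Centre (−2, −6), r² = 50. Perpendicular distance d from centre to line = |0| / √50 = 0/√50.
Chord = 2√(r² − d²) = 2·√(50) = 10√2.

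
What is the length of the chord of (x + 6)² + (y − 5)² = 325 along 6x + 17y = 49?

From the line, y = (49 − 6x)/17. Substituting:
325x² + 3900x − 82225 = 0  ⟹  x² + 12x − 253 = 0
x = 11 or x = −23, giving (11, −1) and (−23, 11).
|(11, −1) − (−23, 11)| = √((34)² + (−12)²) = 10√13.

10√13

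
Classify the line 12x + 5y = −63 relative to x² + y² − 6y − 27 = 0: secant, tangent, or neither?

Centre (0, 3), r² = 36. Distance² from centre to line = (78)²/169 = 36.
Since d² = r², the line is tangent.

tangent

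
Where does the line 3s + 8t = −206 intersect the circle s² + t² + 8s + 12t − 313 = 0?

(−18, −19) and (−2, −25)

Express t = (−206 − 3s)/8 and substitute into the circle:
73s² + 1460s + 2628 = 0  ⟹  s² + 20s + 36 = 0
s = −2 or s = −18, giving (−2, −25) and (−18, −19).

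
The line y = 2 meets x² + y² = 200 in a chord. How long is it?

28

From the line, y = 2. Substituting:
x² − 196 = 0
x = 14 or x = −14, giving (14, 2) and (−14, 2).
|(14, 2) − (−14, 2)| = √((28)² + (0)²) = 28.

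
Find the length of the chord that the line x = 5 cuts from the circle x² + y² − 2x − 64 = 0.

14

The line gives x = 5. Substituting into the circle:
y² − 49 = 0
y = 7 or y = −7, giving (5, 7) and (5, −7).
|(5, 7) − (5, −7)| = √((0)² + (14)²) = 14.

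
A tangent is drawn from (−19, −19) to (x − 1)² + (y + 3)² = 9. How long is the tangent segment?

√647

Centre (1, −3), r² = 9. |PO|² = (−20)² + (−16)² = 656.
By the tangent–radius right angle, tangent length = √(|PO|² − r²) = √647.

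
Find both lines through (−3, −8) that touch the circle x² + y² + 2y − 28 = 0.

A line y − (−8) = m(x − (−3)) is tangent when its distance from (0, −1) is √29:
[m·(3) − (7)]² = 29(m² + 1)
10m² + 21m − 10 = 0, so m = −5/2 or m = 2/5.
Through (−3, −8) these give 5x + 2y = −31 and 2x − 5y = 34.

5x + 2y = −31 and 2x − 5y = 34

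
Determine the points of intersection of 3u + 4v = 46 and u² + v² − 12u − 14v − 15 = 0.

(−2, 13) and (14, 1)

From the line, v = (46 − 3u)/4. Substituting:
25u² − 300u − 700 = 0  ⟹  u² − 12u − 28 = 0
u = 14 or u = −2, giving (14, 1) and (−2, 13).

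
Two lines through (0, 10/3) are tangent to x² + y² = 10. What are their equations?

x − 3y = −10 and x + 3y = 10

A line y − (10/3) = m(x − (0)) is tangent when its distance from (0, 0) is √10:
[m·(0) − (−10/3)]² = 10(m² + 1)
9m² − 1 = 0, so m = 1/3 or m = −1/3.
Through (0, 10/3) these give x − 3y = −10 and x + 3y = 10.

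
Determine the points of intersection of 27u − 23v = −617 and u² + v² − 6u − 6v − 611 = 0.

(−22, 1) and (1, 28)

Express v = (617 + 27u)/23 and substitute into the circle:
1258u² + 26418u − 27676 = 0  ⟹  u² + 21u − 22 = 0
u = 1 or u = −22, giving (1, 28) and (−22, 1).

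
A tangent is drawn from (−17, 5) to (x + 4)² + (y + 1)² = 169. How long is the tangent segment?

6

With centre O = (−4, −1), |OP|² = 205 and r² = 169.
The tangent meets the radius at right angles, so tangent² = |PO|² − r² = 205 − 169 = 36.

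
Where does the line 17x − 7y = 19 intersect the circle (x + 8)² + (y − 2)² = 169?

(−3, −10) and (4, 7)

Express y = (−19 + 17x)/7 and substitute into the circle:
338x² − 338x − 4056 = 0  ⟹  x² − x − 12 = 0
x = 4 or x = −3, giving (4, 7) and (−3, −10).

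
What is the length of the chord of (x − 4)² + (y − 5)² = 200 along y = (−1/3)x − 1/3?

Centre (4, 5), r² = 200. Perpendicular distance d from centre to line = |20| / √10 = 20/√10.
Half the chord is √(r² − d²) = √(160), so the full chord is 8√10.

8√10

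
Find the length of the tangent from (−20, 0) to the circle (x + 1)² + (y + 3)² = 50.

8√5

Centre (−1, −3), r² = 50. |PO|² = (−19)² + (3)² = 370.
By the tangent–radius right angle, tangent length = √(|PO|² − r²) = √320 = 8√5.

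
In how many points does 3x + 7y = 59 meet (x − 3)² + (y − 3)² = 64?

Centre (3, 3), r² = 64. Distance² from centre to line = (−29)²/58 = 29/2.
Since d² < r², the line cuts the circle twice.

2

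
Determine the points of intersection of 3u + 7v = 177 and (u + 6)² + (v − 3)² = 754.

(−11, 30) and (17, 18)

Substitute v = (177 − 3u)/7:
58u² − 348u − 10846 = 0  ⟹  u² − 6u − 187 = 0
u = 17 or u = −11, giving (17, 18) and (−11, 30).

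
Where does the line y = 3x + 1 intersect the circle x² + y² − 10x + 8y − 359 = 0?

(−7, −20) and (5, 16)

From the line, y = 3x + 1. Substituting:
10x² + 20x − 350 = 0  ⟹  x² + 2x − 35 = 0
x = 5 or x = −7, giving (5, 16) and (−7, −20).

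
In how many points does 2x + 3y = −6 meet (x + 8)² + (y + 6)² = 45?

d² = (2·(−8) + 3·(−6) − (−6))²/13 = 784/13; r² = 45.
Since d² > r², the line lies outside the circle.

0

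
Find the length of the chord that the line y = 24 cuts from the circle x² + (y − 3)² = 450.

6

Substitute y = 24:
x² − 9 = 0
x = 3 or x = −3, giving (3, 24) and (−3, 24).
Chord length = distance between (3, 24) and (−3, 24) = √36 = 6.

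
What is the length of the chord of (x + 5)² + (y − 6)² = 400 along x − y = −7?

Express y = x + 7 and substitute into the circle:
2x² + 12x − 374 = 0  ⟹  x² + 6x − 187 = 0
x = 11 or x = −17, giving (11, 18) and (−17, −10).
|(11, 18) − (−17, −10)| = √((28)² + (28)²) = 28√2.

28√2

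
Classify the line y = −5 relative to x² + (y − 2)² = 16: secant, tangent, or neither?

d² = (0·0 + 1·2 − (−5))² = 49; r² = 16.
Since d² > r², the line lies outside the circle.

neither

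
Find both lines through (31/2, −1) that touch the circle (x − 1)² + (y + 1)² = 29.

Let a tangent through (31/2, −1) have slope m. Its distance from (1, −1) must equal √29:
(−29/2m − (0))² = 29(m² + 1)
25m² − 4 = 0, so m = −2/5 or m = 2/5.
With m = −2/5: 2x + 5y = 26. With m = 2/5: 2x − 5y = 36.

2x + 5y = 26 and 2x − 5y = 36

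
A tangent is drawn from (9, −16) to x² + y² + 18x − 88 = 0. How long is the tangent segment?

Centre (−9, 0), r² = 169. |PO|² = (18)² + (−16)² = 580.
Power of the point: PT² = |PO|² − r² = 411, so PT = √411.

√411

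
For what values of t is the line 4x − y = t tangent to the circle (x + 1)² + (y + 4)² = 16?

t = ±4√17

For a tangent, require d(centre, line) = r = 4.
|4·(−1) − 1·(−4) − t| / √17 = 4
|t| = 4√17.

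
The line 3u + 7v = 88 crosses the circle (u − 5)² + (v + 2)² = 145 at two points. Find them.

(6, 10) and (13, 7)

Express v = (88 − 3u)/7 and substitute into the circle:
58u² − 1102u + 4524 = 0  ⟹  u² − 19u + 78 = 0
u = 13 or u = 6, giving (13, 7) and (6, 10).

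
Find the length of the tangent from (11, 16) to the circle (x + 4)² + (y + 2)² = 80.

With centre O = (−4, −2), |OP|² = 549 and r² = 80.
Power of the point: PT² = |PO|² − r² = 469, so PT = √469.

√469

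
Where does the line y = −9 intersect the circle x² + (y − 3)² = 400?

Express y = −9 and substitute into the circle:
x² − 256 = 0
x = 16 or x = −16, giving (16, −9) and (−16, −9).

(−16, −9) and (16, −9)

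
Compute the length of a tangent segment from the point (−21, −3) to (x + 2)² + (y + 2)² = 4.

Centre (−2, −2), r² = 4. |PO|² = (−19)² + (−1)² = 362.
The tangent meets the radius at right angles, so tangent² = |PO|² − r² = 362 − 4 = 358.

√358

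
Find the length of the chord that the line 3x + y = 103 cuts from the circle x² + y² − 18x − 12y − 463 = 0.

6√10

From the line, y = −3x + 103. Substituting:
10x² − 600x + 8910 = 0  ⟹  x² − 60x + 891 = 0
x = 33 or x = 27, giving (33, 4) and (27, 22).
Chord length = distance between (33, 4) and (27, 22) = √360 = 6√10.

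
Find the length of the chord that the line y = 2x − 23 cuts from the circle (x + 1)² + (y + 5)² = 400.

16√5

From the line, y = 2x − 23. Substituting:
5x² − 70x − 75 = 0  ⟹  x² − 14x − 15 = 0
x = 15 or x = −1, giving (15, 7) and (−1, −25).
|(15, 7) − (−1, −25)| = √((16)² + (32)²) = 16√5.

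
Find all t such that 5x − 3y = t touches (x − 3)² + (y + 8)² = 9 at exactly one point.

t = 39 ± 3√34

For a tangent, require d(centre, line) = r = 3.
|5·3 − 3·(−8) − t| / √34 = 3
|t − (39)| = 3√34.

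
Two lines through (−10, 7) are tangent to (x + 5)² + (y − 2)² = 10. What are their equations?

Write the tangent as mx − y + (7 − m·(−10)) = 0 and set its distance from the centre to √10:
[m·(5) − (−5)]² = 10(m² + 1)
3m² + 10m + 3 = 0, so m = −1/3 or m = −3.
Through (−10, 7) these give x + 3y = 11 and 3x + y = −23.

x + 3y = 11 and 3x + y = −23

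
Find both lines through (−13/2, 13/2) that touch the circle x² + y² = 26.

A line y − (13/2) = m(x − (−13/2)) is tangent when its distance from (0, 0) is √26:
[m·(13/2) − (−13/2)]² = 26(m² + 1)
5m² + 26m + 5 = 0, so m = −1/5 or m = −5.
With m = −1/5: x + 5y = 26. With m = −5: 5x + y = −26.

x + 5y = 26 and 5x + y = −26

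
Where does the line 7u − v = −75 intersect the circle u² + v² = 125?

From the line, v = 7u + 75. Substituting:
50u² + 1050u + 5500 = 0  ⟹  u² + 21u + 110 = 0
u = −10 or u = −11, giving (−10, 5) and (−11, −2).

(−11, −2) and (−10, 5)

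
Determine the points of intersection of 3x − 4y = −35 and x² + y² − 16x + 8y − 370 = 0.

Express y = (35 + 3x)/4 and substitute into the circle:
25x² + 50x − 3575 = 0  ⟹  x² + 2x − 143 = 0
x = 11 or x = −13, giving (11, 17) and (−13, −1).

(−13, −1) and (11, 17)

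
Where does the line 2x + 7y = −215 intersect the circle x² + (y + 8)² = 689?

Substitute y = (−215 − 2x)/7:
53x² + 636x − 8480 = 0  ⟹  x² + 12x − 160 = 0
x = 8 or x = −20, giving (8, −33) and (−20, −25).

(−20, −25) and (8, −33)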